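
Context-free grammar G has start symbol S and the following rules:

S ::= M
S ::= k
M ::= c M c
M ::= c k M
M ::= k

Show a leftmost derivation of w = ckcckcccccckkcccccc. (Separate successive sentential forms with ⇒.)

S ⇒ M   [S ::= M]
M ⇒ ckM   [M ::= c k M]
ckM ⇒ ckcMc   [M ::= c M c]
ckcMc ⇒ ckcckMc   [M ::= c k M]
ckcckMc ⇒ ckcckcMcc   [M ::= c M c]
ckcckcMcc ⇒ ckcckccMccc   [M ::= c M c]
ckcckccMccc ⇒ ckcckcccMcccc   [M ::= c M c]
ckcckcccMcccc ⇒ ckcckccccMccccc   [M ::= c M c]
ckcckccccMccccc ⇒ ckcckcccccMcccccc   [M ::= c M c]
ckcckcccccMcccccc ⇒ ckcckcccccckMcccccc   [M ::= c k M]
ckcckcccccckMcccccc ⇒ ckcckcccccckkcccccc   [M ::= k]

S ⇒ M ⇒ ckM ⇒ ckcMc ⇒ ckcckMc ⇒ ckcckcMcc ⇒ ckcckccMccc ⇒ ckcckcccMcccc ⇒ ckcckccccMccccc ⇒ ckcckcccccMcccccc ⇒ ckcckcccccckMcccccc ⇒ ckcckcccccckkcccccc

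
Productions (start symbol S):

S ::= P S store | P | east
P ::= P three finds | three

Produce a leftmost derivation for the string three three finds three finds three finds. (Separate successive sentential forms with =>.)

S => P => P three finds => P three finds three finds => P three finds three finds three finds => three three finds three finds three finds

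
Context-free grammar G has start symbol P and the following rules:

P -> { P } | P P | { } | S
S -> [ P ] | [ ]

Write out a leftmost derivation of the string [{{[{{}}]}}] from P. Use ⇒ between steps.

P ⇒ S ⇒ [P] ⇒ [{P}] ⇒ [{{P}}] ⇒ [{{S}}] ⇒ [{{[P]}}] ⇒ [{{[{P}]}}] ⇒ [{{[{{}}]}}]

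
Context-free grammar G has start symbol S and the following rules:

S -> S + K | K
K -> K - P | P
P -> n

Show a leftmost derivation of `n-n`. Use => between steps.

S => K => K-P => P-P => n-P => n-n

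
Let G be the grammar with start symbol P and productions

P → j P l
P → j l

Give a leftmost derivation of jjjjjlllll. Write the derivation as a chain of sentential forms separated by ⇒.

P ⇒ jPl ⇒ jjPll ⇒ jjjPlll ⇒ jjjjPllll ⇒ jjjjjlllll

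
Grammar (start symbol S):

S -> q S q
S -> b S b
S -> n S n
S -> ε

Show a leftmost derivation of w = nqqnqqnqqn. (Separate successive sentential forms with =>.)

S => nSn => nqSqn => nqqSqqn => nqqnSnqqn => nqqnqSqnqqn => nqqnqqnqqn

S => nSn   [S -> n S n]
nSn => nqSqn   [S -> q S q]
nqSqn => nqqSqqn   [S -> q S q]
nqqSqqn => nqqnSnqqn   [S -> n S n]
nqqnSnqqn => nqqnqSqnqqn   [S -> q S q]
nqqnqSqnqqn => nqqnqqnqqn   [S -> ε]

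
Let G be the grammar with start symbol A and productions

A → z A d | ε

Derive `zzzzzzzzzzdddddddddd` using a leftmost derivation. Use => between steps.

A => zAd => zzAdd => zzzAddd => zzzzAdddd => zzzzzAddddd => zzzzzzAdddddd => zzzzzzzAddddddd => zzzzzzzzAdddddddd => zzzzzzzzzAddddddddd => zzzzzzzzzzAdddddddddd => zzzzzzzzzzdddddddddd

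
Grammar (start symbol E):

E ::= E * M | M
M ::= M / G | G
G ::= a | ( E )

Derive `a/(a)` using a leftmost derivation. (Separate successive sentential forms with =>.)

E => M   [E ::= M]
M => M/G   [M ::= M / G]
M/G => G/G   [M ::= G]
G/G => a/G   [G ::= a]
a/G => a/(E)   [G ::= ( E )]
a/(E) => a/(M)   [E ::= M]
a/(M) => a/(G)   [M ::= G]
a/(G) => a/(a)   [G ::= a]

E=>M=>M/G=>G/G=>a/G=>a/(E)=>a/(M)=>a/(G)=>a/(a)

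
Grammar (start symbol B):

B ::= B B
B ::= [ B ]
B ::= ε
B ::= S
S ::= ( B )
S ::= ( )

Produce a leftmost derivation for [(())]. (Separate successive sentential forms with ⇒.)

B ⇒ [B]   [B ::= [ B ]]
[B] ⇒ [S]   [B ::= S]
[S] ⇒ [(B)]   [S ::= ( B )]
[(B)] ⇒ [(BB)]   [B ::= B B]
[(BB)] ⇒ [(BBB)]   [B ::= B B]
[(BBB)] ⇒ [(SBB)]   [B ::= S]
[(SBB)] ⇒ [(()BB)]   [S ::= ( )]
[(()BB)] ⇒ [(()B)]   [B ::= ε]
[(()B)] ⇒ [(())]   [B ::= ε]

B ⇒ [B] ⇒ [S] ⇒ [(B)] ⇒ [(BB)] ⇒ [(BBB)] ⇒ [(SBB)] ⇒ [(()BB)] ⇒ [(()B)] ⇒ [(())]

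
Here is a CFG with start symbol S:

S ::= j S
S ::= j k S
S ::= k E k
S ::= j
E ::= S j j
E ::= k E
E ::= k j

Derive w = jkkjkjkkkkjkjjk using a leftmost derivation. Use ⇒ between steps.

S⇒jkS⇒jkkEk⇒jkkSjjk⇒jkkjkSjjk⇒jkkjkjkSjjk⇒jkkjkjkkEkjjk⇒jkkjkjkkkEkjjk⇒jkkjkjkkkkjkjjk

S ⇒ jkS   [S ::= j k S]
jkS ⇒ jkkEk   [S ::= k E k]
jkkEk ⇒ jkkSjjk   [E ::= S j j]
jkkSjjk ⇒ jkkjkSjjk   [S ::= j k S]
jkkjkSjjk ⇒ jkkjkjkSjjk   [S ::= j k S]
jkkjkjkSjjk ⇒ jkkjkjkkEkjjk   [S ::= k E k]
jkkjkjkkEkjjk ⇒ jkkjkjkkkEkjjk   [E ::= k E]
jkkjkjkkkEkjjk ⇒ jkkjkjkkkkjkjjk   [E ::= k j]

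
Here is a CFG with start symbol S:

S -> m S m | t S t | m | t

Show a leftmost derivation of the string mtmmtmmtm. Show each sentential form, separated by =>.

S => mSm   [S -> m S m]
mSm => mtStm   [S -> t S t]
mtStm => mtmSmtm   [S -> m S m]
mtmSmtm => mtmmSmmtm   [S -> m S m]
mtmmSmmtm => mtmmtmmtm   [S -> t]

S => mSm => mtStm => mtmSmtm => mtmmSmmtm => mtmmtmmtm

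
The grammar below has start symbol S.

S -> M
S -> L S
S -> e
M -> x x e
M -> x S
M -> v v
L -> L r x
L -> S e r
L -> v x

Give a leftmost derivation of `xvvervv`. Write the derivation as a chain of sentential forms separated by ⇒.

S⇒M⇒xS⇒xLS⇒xSerS⇒xMerS⇒xvverS⇒xvverM⇒xvvervv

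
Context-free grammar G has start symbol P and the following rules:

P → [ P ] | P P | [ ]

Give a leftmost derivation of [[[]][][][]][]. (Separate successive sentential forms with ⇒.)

P ⇒ PP   [P → P P]
PP ⇒ [P]P   [P → [ P ]]
[P]P ⇒ [PP]P   [P → P P]
[PP]P ⇒ [[P]P]P   [P → [ P ]]
[[P]P]P ⇒ [[[]]P]P   [P → [ ]]
[[[]]P]P ⇒ [[[]]PP]P   [P → P P]
[[[]]PP]P ⇒ [[[]][]P]P   [P → [ ]]
[[[]][]P]P ⇒ [[[]][]PP]P   [P → P P]
[[[]][]PP]P ⇒ [[[]][][]P]P   [P → [ ]]
[[[]][][]P]P ⇒ [[[]][][][]]P   [P → [ ]]
[[[]][][][]]P ⇒ [[[]][][][]][]   [P → [ ]]

P⇒PP⇒[P]P⇒[PP]P⇒[[P]P]P⇒[[[]]P]P⇒[[[]]PP]P⇒[[[]][]P]P⇒[[[]][]PP]P⇒[[[]][][]P]P⇒[[[]][][][]]P⇒[[[]][][][]][]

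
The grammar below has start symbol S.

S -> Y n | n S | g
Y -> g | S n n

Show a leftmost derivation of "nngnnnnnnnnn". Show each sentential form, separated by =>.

S => Yn => Snnn => nSnnn => nYnnnn => nSnnnnnn => nYnnnnnnn => nSnnnnnnnnn => nnSnnnnnnnnn => nngnnnnnnnnn

S => Yn   [S -> Y n]
Yn => Snnn   [Y -> S n n]
Snnn => nSnnn   [S -> n S]
nSnnn => nYnnnn   [S -> Y n]
nYnnnn => nSnnnnnn   [Y -> S n n]
nSnnnnnn => nYnnnnnnn   [S -> Y n]
nYnnnnnnn => nSnnnnnnnnn   [Y -> S n n]
nSnnnnnnnnn => nnSnnnnnnnnn   [S -> n S]
nnSnnnnnnnnn => nngnnnnnnnnn   [S -> g]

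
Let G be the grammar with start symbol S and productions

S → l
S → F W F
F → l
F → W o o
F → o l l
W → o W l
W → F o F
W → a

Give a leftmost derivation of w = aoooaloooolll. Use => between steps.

S=>FWF=>WooWF=>aooWF=>aooFoFF=>aooWoooFF=>aoooWloooFF=>aoooaloooFF=>aoooaloooollF=>aoooaloooolll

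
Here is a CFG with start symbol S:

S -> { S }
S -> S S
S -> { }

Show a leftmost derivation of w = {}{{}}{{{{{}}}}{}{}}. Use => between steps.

S => SS   [S -> S S]
SS => {}S   [S -> { }]
{}S => {}SS   [S -> S S]
{}SS => {}{S}S   [S -> { S }]
{}{S}S => {}{{}}S   [S -> { }]
{}{{}}S => {}{{}}{S}   [S -> { S }]
{}{{}}{S} => {}{{}}{SS}   [S -> S S]
{}{{}}{SS} => {}{{}}{SSS}   [S -> S S]
{}{{}}{SSS} => {}{{}}{{S}SS}   [S -> { S }]
{}{{}}{{S}SS} => {}{{}}{{{S}}SS}   [S -> { S }]
{}{{}}{{{S}}SS} => {}{{}}{{{{S}}}SS}   [S -> { S }]
{}{{}}{{{{S}}}SS} => {}{{}}{{{{{}}}}SS}   [S -> { }]
{}{{}}{{{{{}}}}SS} => {}{{}}{{{{{}}}}{}S}   [S -> { }]
{}{{}}{{{{{}}}}{}S} => {}{{}}{{{{{}}}}{}{}}   [S -> { }]

S => SS => {}S => {}SS => {}{S}S => {}{{}}S => {}{{}}{S} => {}{{}}{SS} => {}{{}}{SSS} => {}{{}}{{S}SS} => {}{{}}{{{S}}SS} => {}{{}}{{{{S}}}SS} => {}{{}}{{{{{}}}}SS} => {}{{}}{{{{{}}}}{}S} => {}{{}}{{{{{}}}}{}{}}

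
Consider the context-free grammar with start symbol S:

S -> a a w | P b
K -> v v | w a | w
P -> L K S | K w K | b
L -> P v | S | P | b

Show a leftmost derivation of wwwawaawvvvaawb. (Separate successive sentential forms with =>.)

S=>Pb=>LKSb=>PvKSb=>LKSvKSb=>PKSvKSb=>KwKKSvKSb=>wwKKSvKSb=>wwwaKSvKSb=>wwwawSvKSb=>wwwawaawvKSb=>wwwawaawvvvSb=>wwwawaawvvvaawb

S => Pb   [S -> P b]
Pb => LKSb   [P -> L K S]
LKSb => PvKSb   [L -> P v]
PvKSb => LKSvKSb   [P -> L K S]
LKSvKSb => PKSvKSb   [L -> P]
PKSvKSb => KwKKSvKSb   [P -> K w K]
KwKKSvKSb => wwKKSvKSb   [K -> w]
wwKKSvKSb => wwwaKSvKSb   [K -> w a]
wwwaKSvKSb => wwwawSvKSb   [K -> w]
wwwawSvKSb => wwwawaawvKSb   [S -> a a w]
wwwawaawvKSb => wwwawaawvvvSb   [K -> v v]
wwwawaawvvvSb => wwwawaawvvvaawb   [S -> a a w]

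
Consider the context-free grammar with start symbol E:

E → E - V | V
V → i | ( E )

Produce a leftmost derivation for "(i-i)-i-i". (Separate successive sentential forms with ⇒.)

E ⇒ E-V   [E → E - V]
E-V ⇒ E-V-V   [E → E - V]
E-V-V ⇒ V-V-V   [E → V]
V-V-V ⇒ (E)-V-V   [V → ( E )]
(E)-V-V ⇒ (E-V)-V-V   [E → E - V]
(E-V)-V-V ⇒ (V-V)-V-V   [E → V]
(V-V)-V-V ⇒ (i-V)-V-V   [V → i]
(i-V)-V-V ⇒ (i-i)-V-V   [V → i]
(i-i)-V-V ⇒ (i-i)-i-V   [V → i]
(i-i)-i-V ⇒ (i-i)-i-i   [V → i]

E ⇒ E-V ⇒ E-V-V ⇒ V-V-V ⇒ (E)-V-V ⇒ (E-V)-V-V ⇒ (V-V)-V-V ⇒ (i-V)-V-V ⇒ (i-i)-V-V ⇒ (i-i)-i-V ⇒ (i-i)-i-i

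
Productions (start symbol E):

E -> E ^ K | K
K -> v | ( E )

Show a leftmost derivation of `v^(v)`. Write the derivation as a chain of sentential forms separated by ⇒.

E ⇒ E^K ⇒ K^K ⇒ v^K ⇒ v^(E) ⇒ v^(K) ⇒ v^(v)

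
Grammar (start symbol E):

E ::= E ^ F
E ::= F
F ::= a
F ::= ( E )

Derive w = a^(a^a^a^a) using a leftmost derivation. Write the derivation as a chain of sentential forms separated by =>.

E => E^F   [E ::= E ^ F]
E^F => F^F   [E ::= F]
F^F => a^F   [F ::= a]
a^F => a^(E)   [F ::= ( E )]
a^(E) => a^(E^F)   [E ::= E ^ F]
a^(E^F) => a^(E^F^F)   [E ::= E ^ F]
a^(E^F^F) => a^(E^F^F^F)   [E ::= E ^ F]
a^(E^F^F^F) => a^(F^F^F^F)   [E ::= F]
a^(F^F^F^F) => a^(a^F^F^F)   [F ::= a]
a^(a^F^F^F) => a^(a^a^F^F)   [F ::= a]
a^(a^a^F^F) => a^(a^a^a^F)   [F ::= a]
a^(a^a^a^F) => a^(a^a^a^a)   [F ::= a]

E => E^F => F^F => a^F => a^(E) => a^(E^F) => a^(E^F^F) => a^(E^F^F^F) => a^(F^F^F^F) => a^(a^F^F^F) => a^(a^a^F^F) => a^(a^a^a^F) => a^(a^a^a^a)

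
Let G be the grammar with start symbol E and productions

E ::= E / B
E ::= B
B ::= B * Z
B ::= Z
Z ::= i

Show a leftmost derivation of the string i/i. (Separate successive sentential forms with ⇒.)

E ⇒ E/B ⇒ B/B ⇒ Z/B ⇒ i/B ⇒ i/Z ⇒ i/i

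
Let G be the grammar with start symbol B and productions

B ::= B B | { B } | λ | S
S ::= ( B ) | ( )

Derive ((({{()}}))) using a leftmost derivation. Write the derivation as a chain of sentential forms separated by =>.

B=>S=>(B)=>(S)=>((B))=>((BB))=>((SB))=>(((B)B))=>((({B})B))=>((({{B}})B))=>((({{BB}})B))=>((({{SB}})B))=>((({{()B}})B))=>((({{()}})B))=>((({{()}})))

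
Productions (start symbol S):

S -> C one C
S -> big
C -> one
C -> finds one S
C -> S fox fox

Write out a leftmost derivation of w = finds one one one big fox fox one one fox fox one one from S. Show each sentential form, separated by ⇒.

S ⇒ C one C ⇒ finds one S one C ⇒ finds one C one C one C ⇒ finds one one one C one C ⇒ finds one one one S fox fox one C ⇒ finds one one one C one C fox fox one C ⇒ finds one one one S fox fox one C fox fox one C ⇒ finds one one one big fox fox one C fox fox one C ⇒ finds one one one big fox fox one one fox fox one C ⇒ finds one one one big fox fox one one fox fox one one

S ⇒ C one C   [S -> C one C]
C one C ⇒ finds one S one C   [C -> finds one S]
finds one S one C ⇒ finds one C one C one C   [S -> C one C]
finds one C one C one C ⇒ finds one one one C one C   [C -> one]
finds one one one C one C ⇒ finds one one one S fox fox one C   [C -> S fox fox]
finds one one one S fox fox one C ⇒ finds one one one C one C fox fox one C   [S -> C one C]
finds one one one C one C fox fox one C ⇒ finds one one one S fox fox one C fox fox one C   [C -> S fox fox]
finds one one one S fox fox one C fox fox one C ⇒ finds one one one big fox fox one C fox fox one C   [S -> big]
finds one one one big fox fox one C fox fox one C ⇒ finds one one one big fox fox one one fox fox one C   [C -> one]
finds one one one big fox fox one one fox fox one C ⇒ finds one one one big fox fox one one fox fox one one   [C -> one]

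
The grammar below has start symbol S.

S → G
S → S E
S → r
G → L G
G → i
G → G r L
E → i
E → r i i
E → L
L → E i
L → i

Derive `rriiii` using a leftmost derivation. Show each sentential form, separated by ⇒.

S ⇒ SE ⇒ SEE ⇒ SEEE ⇒ rEEE ⇒ rriiEE ⇒ rriiLE ⇒ rriiiE ⇒ rriiiL ⇒ rriiii

S ⇒ SE   [S → S E]
SE ⇒ SEE   [S → S E]
SEE ⇒ SEEE   [S → S E]
SEEE ⇒ rEEE   [S → r]
rEEE ⇒ rriiEE   [E → r i i]
rriiEE ⇒ rriiLE   [E → L]
rriiLE ⇒ rriiiE   [L → i]
rriiiE ⇒ rriiiL   [E → L]
rriiiL ⇒ rriiii   [L → i]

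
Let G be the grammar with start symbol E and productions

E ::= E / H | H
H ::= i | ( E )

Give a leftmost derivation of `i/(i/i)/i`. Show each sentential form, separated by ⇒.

E ⇒ E/H ⇒ E/H/H ⇒ H/H/H ⇒ i/H/H ⇒ i/(E)/H ⇒ i/(E/H)/H ⇒ i/(H/H)/H ⇒ i/(i/H)/H ⇒ i/(i/i)/H ⇒ i/(i/i)/i

E ⇒ E/H   [E ::= E / H]
E/H ⇒ E/H/H   [E ::= E / H]
E/H/H ⇒ H/H/H   [E ::= H]
H/H/H ⇒ i/H/H   [H ::= i]
i/H/H ⇒ i/(E)/H   [H ::= ( E )]
i/(E)/H ⇒ i/(E/H)/H   [E ::= E / H]
i/(E/H)/H ⇒ i/(H/H)/H   [E ::= H]
i/(H/H)/H ⇒ i/(i/H)/H   [H ::= i]
i/(i/H)/H ⇒ i/(i/i)/H   [H ::= i]
i/(i/i)/H ⇒ i/(i/i)/i   [H ::= i]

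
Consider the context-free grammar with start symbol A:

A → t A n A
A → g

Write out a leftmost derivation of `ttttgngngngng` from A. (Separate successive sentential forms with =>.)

A => tAnA => ttAnAnA => tttAnAnAnA => ttttAnAnAnAnA => ttttgnAnAnAnA => ttttgngnAnAnA => ttttgngngnAnA => ttttgngngngnA => ttttgngngngng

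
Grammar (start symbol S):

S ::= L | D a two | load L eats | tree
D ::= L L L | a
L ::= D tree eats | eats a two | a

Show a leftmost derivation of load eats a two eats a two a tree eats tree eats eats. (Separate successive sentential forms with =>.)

S => load L eats => load D tree eats eats => load L L L tree eats eats => load eats a two L L tree eats eats => load eats a two eats a two L tree eats eats => load eats a two eats a two D tree eats tree eats eats => load eats a two eats a two a tree eats tree eats eats

S => load L eats   [S ::= load L eats]
load L eats => load D tree eats eats   [L ::= D tree eats]
load D tree eats eats => load L L L tree eats eats   [D ::= L L L]
load L L L tree eats eats => load eats a two L L tree eats eats   [L ::= eats a two]
load eats a two L L tree eats eats => load eats a two eats a two L tree eats eats   [L ::= eats a two]
load eats a two eats a two L tree eats eats => load eats a two eats a two D tree eats tree eats eats   [L ::= D tree eats]
load eats a two eats a two D tree eats tree eats eats => load eats a two eats a two a tree eats tree eats eats   [D ::= a]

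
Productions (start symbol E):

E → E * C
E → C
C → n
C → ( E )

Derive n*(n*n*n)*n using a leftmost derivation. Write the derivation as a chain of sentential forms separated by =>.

E => E*C   [E → E * C]
E*C => E*C*C   [E → E * C]
E*C*C => C*C*C   [E → C]
C*C*C => n*C*C   [C → n]
n*C*C => n*(E)*C   [C → ( E )]
n*(E)*C => n*(E*C)*C   [E → E * C]
n*(E*C)*C => n*(E*C*C)*C   [E → E * C]
n*(E*C*C)*C => n*(C*C*C)*C   [E → C]
n*(C*C*C)*C => n*(n*C*C)*C   [C → n]
n*(n*C*C)*C => n*(n*n*C)*C   [C → n]
n*(n*n*C)*C => n*(n*n*n)*C   [C → n]
n*(n*n*n)*C => n*(n*n*n)*n   [C → n]

E => E*C => E*C*C => C*C*C => n*C*C => n*(E)*C => n*(E*C)*C => n*(E*C*C)*C => n*(C*C*C)*C => n*(n*C*C)*C => n*(n*n*C)*C => n*(n*n*n)*C => n*(n*n*n)*n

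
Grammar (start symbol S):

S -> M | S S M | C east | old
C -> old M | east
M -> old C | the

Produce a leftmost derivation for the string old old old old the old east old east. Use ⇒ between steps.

S ⇒ S S M ⇒ S S M S M ⇒ old S M S M ⇒ old old M S M ⇒ old old old C S M ⇒ old old old old M S M ⇒ old old old old the S M ⇒ old old old old the M M ⇒ old old old old the old C M ⇒ old old old old the old east M ⇒ old old old old the old east old C ⇒ old old old old the old east old east

S ⇒ S S M   [S -> S S M]
S S M ⇒ S S M S M   [S -> S S M]
S S M S M ⇒ old S M S M   [S -> old]
old S M S M ⇒ old old M S M   [S -> old]
old old M S M ⇒ old old old C S M   [M -> old C]
old old old C S M ⇒ old old old old M S M   [C -> old M]
old old old old M S M ⇒ old old old old the S M   [M -> the]
old old old old the S M ⇒ old old old old the M M   [S -> M]
old old old old the M M ⇒ old old old old the old C M   [M -> old C]
old old old old the old C M ⇒ old old old old the old east M   [C -> east]
old old old old the old east M ⇒ old old old old the old east old C   [M -> old C]
old old old old the old east old C ⇒ old old old old the old east old east   [C -> east]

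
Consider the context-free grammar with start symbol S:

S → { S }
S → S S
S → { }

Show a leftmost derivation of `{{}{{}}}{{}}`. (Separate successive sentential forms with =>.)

S => SS   [S → S S]
SS => {S}S   [S → { S }]
{S}S => {SS}S   [S → S S]
{SS}S => {{}S}S   [S → { }]
{{}S}S => {{}{S}}S   [S → { S }]
{{}{S}}S => {{}{{}}}S   [S → { }]
{{}{{}}}S => {{}{{}}}{S}   [S → { S }]
{{}{{}}}{S} => {{}{{}}}{{}}   [S → { }]

S => SS => {S}S => {SS}S => {{}S}S => {{}{S}}S => {{}{{}}}S => {{}{{}}}{S} => {{}{{}}}{{}}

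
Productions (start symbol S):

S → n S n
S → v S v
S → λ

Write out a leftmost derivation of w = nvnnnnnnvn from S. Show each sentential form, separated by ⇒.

S ⇒ nSn   [S → n S n]
nSn ⇒ nvSvn   [S → v S v]
nvSvn ⇒ nvnSnvn   [S → n S n]
nvnSnvn ⇒ nvnnSnnvn   [S → n S n]
nvnnSnnvn ⇒ nvnnnSnnnvn   [S → n S n]
nvnnnSnnnvn ⇒ nvnnnnnnvn   [S → λ]

S⇒nSn⇒nvSvn⇒nvnSnvn⇒nvnnSnnvn⇒nvnnnSnnnvn⇒nvnnnnnnvn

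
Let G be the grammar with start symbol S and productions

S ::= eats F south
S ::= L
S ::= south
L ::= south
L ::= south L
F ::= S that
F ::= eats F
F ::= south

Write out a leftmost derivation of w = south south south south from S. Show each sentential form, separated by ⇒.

S ⇒ L   [S ::= L]
L ⇒ south L   [L ::= south L]
south L ⇒ south south L   [L ::= south L]
south south L ⇒ south south south L   [L ::= south L]
south south south L ⇒ south south south south   [L ::= south]

S ⇒ L ⇒ south L ⇒ south south L ⇒ south south south L ⇒ south south south south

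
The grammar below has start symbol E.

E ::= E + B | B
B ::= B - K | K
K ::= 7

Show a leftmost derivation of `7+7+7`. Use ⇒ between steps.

E⇒E+B⇒E+B+B⇒B+B+B⇒K+B+B⇒7+B+B⇒7+K+B⇒7+7+B⇒7+7+K⇒7+7+7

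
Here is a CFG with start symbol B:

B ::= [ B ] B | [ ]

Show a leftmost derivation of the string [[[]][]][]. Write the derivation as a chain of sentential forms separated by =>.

B => [B]B   [B ::= [ B ] B]
[B]B => [[B]B]B   [B ::= [ B ] B]
[[B]B]B => [[[]]B]B   [B ::= [ ]]
[[[]]B]B => [[[]][]]B   [B ::= [ ]]
[[[]][]]B => [[[]][]][]   [B ::= [ ]]

B => [B]B => [[B]B]B => [[[]]B]B => [[[]][]]B => [[[]][]][]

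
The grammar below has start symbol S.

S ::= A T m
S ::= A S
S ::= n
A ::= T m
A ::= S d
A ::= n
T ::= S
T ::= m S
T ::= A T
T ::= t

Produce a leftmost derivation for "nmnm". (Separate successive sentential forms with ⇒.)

S⇒ATm⇒TmTm⇒SmTm⇒nmTm⇒nmSm⇒nmnm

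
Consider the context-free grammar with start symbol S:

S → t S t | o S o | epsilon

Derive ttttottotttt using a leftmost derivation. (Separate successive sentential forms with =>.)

S => tSt => ttStt => tttSttt => ttttStttt => ttttoSotttt => ttttotStotttt => ttttottotttt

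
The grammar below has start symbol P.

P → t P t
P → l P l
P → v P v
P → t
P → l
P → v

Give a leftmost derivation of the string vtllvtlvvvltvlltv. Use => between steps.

P => vPv => vtPtv => vtlPltv => vtllPlltv => vtllvPvlltv => vtllvtPtvlltv => vtllvtlPltvlltv => vtllvtlvPvltvlltv => vtllvtlvvvltvlltv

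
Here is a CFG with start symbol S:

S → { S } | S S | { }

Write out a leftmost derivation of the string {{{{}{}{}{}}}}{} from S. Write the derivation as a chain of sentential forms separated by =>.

S => SS   [S → S S]
SS => {S}S   [S → { S }]
{S}S => {{S}}S   [S → { S }]
{{S}}S => {{{S}}}S   [S → { S }]
{{{S}}}S => {{{SS}}}S   [S → S S]
{{{SS}}}S => {{{SSS}}}S   [S → S S]
{{{SSS}}}S => {{{SSSS}}}S   [S → S S]
{{{SSSS}}}S => {{{{}SSS}}}S   [S → { }]
{{{{}SSS}}}S => {{{{}{}SS}}}S   [S → { }]
{{{{}{}SS}}}S => {{{{}{}{}S}}}S   [S → { }]
{{{{}{}{}S}}}S => {{{{}{}{}{}}}}S   [S → { }]
{{{{}{}{}{}}}}S => {{{{}{}{}{}}}}{}   [S → { }]

S=>SS=>{S}S=>{{S}}S=>{{{S}}}S=>{{{SS}}}S=>{{{SSS}}}S=>{{{SSSS}}}S=>{{{{}SSS}}}S=>{{{{}{}SS}}}S=>{{{{}{}{}S}}}S=>{{{{}{}{}{}}}}S=>{{{{}{}{}{}}}}{}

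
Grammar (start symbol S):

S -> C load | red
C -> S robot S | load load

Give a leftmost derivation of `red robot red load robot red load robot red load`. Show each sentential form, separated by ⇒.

S ⇒ C load ⇒ S robot S load ⇒ C load robot S load ⇒ S robot S load robot S load ⇒ C load robot S load robot S load ⇒ S robot S load robot S load robot S load ⇒ red robot S load robot S load robot S load ⇒ red robot red load robot S load robot S load ⇒ red robot red load robot red load robot S load ⇒ red robot red load robot red load robot red load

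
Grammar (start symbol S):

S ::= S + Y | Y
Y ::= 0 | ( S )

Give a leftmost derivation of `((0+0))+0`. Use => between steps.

S => S+Y   [S ::= S + Y]
S+Y => Y+Y   [S ::= Y]
Y+Y => (S)+Y   [Y ::= ( S )]
(S)+Y => (Y)+Y   [S ::= Y]
(Y)+Y => ((S))+Y   [Y ::= ( S )]
((S))+Y => ((S+Y))+Y   [S ::= S + Y]
((S+Y))+Y => ((Y+Y))+Y   [S ::= Y]
((Y+Y))+Y => ((0+Y))+Y   [Y ::= 0]
((0+Y))+Y => ((0+0))+Y   [Y ::= 0]
((0+0))+Y => ((0+0))+0   [Y ::= 0]

S=>S+Y=>Y+Y=>(S)+Y=>(Y)+Y=>((S))+Y=>((S+Y))+Y=>((Y+Y))+Y=>((0+Y))+Y=>((0+0))+Y=>((0+0))+0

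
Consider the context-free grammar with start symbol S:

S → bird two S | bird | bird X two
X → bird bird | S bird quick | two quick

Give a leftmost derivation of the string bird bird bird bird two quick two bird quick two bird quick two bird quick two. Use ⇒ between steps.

S ⇒ bird X two ⇒ bird S bird quick two ⇒ bird bird X two bird quick two ⇒ bird bird S bird quick two bird quick two ⇒ bird bird bird X two bird quick two bird quick two ⇒ bird bird bird S bird quick two bird quick two bird quick two ⇒ bird bird bird bird X two bird quick two bird quick two bird quick two ⇒ bird bird bird bird two quick two bird quick two bird quick two bird quick two

S ⇒ bird X two   [S → bird X two]
bird X two ⇒ bird S bird quick two   [X → S bird quick]
bird S bird quick two ⇒ bird bird X two bird quick two   [S → bird X two]
bird bird X two bird quick two ⇒ bird bird S bird quick two bird quick two   [X → S bird quick]
bird bird S bird quick two bird quick two ⇒ bird bird bird X two bird quick two bird quick two   [S → bird X two]
bird bird bird X two bird quick two bird quick two ⇒ bird bird bird S bird quick two bird quick two bird quick two   [X → S bird quick]
bird bird bird S bird quick two bird quick two bird quick two ⇒ bird bird bird bird X two bird quick two bird quick two bird quick two   [S → bird X two]
bird bird bird bird X two bird quick two bird quick two bird quick two ⇒ bird bird bird bird two quick two bird quick two bird quick two bird quick two   [X → two quick]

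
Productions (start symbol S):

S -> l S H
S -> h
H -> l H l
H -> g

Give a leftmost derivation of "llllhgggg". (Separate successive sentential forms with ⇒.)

S ⇒ lSH ⇒ llSHH ⇒ lllSHHH ⇒ llllSHHHH ⇒ llllhHHHH ⇒ llllhgHHH ⇒ llllhggHH ⇒ llllhgggH ⇒ llllhgggg

S ⇒ lSH   [S -> l S H]
lSH ⇒ llSHH   [S -> l S H]
llSHH ⇒ lllSHHH   [S -> l S H]
lllSHHH ⇒ llllSHHHH   [S -> l S H]
llllSHHHH ⇒ llllhHHHH   [S -> h]
llllhHHHH ⇒ llllhgHHH   [H -> g]
llllhgHHH ⇒ llllhggHH   [H -> g]
llllhggHH ⇒ llllhgggH   [H -> g]
llllhgggH ⇒ llllhgggg   [H -> g]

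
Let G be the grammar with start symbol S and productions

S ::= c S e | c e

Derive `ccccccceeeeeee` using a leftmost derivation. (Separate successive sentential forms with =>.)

S=>cSe=>ccSee=>cccSeee=>ccccSeeee=>cccccSeeeee=>ccccccSeeeeee=>ccccccceeeeeee

S => cSe   [S ::= c S e]
cSe => ccSee   [S ::= c S e]
ccSee => cccSeee   [S ::= c S e]
cccSeee => ccccSeeee   [S ::= c S e]
ccccSeeee => cccccSeeeee   [S ::= c S e]
cccccSeeeee => ccccccSeeeeee   [S ::= c S e]
ccccccSeeeeee => ccccccceeeeeee   [S ::= c e]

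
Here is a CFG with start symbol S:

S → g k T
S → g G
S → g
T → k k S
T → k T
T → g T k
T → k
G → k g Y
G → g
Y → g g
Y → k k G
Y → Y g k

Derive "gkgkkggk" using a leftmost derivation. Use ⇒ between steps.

S ⇒ gG   [S → g G]
gG ⇒ gkgY   [G → k g Y]
gkgY ⇒ gkgYgk   [Y → Y g k]
gkgYgk ⇒ gkgkkGgk   [Y → k k G]
gkgkkGgk ⇒ gkgkkggk   [G → g]

S ⇒ gG ⇒ gkgY ⇒ gkgYgk ⇒ gkgkkGgk ⇒ gkgkkggk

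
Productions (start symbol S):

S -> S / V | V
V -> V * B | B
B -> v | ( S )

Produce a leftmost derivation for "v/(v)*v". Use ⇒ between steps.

S ⇒ S/V   [S -> S / V]
S/V ⇒ V/V   [S -> V]
V/V ⇒ B/V   [V -> B]
B/V ⇒ v/V   [B -> v]
v/V ⇒ v/V*B   [V -> V * B]
v/V*B ⇒ v/B*B   [V -> B]
v/B*B ⇒ v/(S)*B   [B -> ( S )]
v/(S)*B ⇒ v/(V)*B   [S -> V]
v/(V)*B ⇒ v/(B)*B   [V -> B]
v/(B)*B ⇒ v/(v)*B   [B -> v]
v/(v)*B ⇒ v/(v)*v   [B -> v]

S ⇒ S/V ⇒ V/V ⇒ B/V ⇒ v/V ⇒ v/V*B ⇒ v/B*B ⇒ v/(S)*B ⇒ v/(V)*B ⇒ v/(B)*B ⇒ v/(v)*B ⇒ v/(v)*v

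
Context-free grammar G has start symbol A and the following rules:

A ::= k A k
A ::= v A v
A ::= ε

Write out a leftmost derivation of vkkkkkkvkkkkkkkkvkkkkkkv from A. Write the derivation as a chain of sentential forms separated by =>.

A => vAv => vkAkv => vkkAkkv => vkkkAkkkv => vkkkkAkkkkv => vkkkkkAkkkkkv => vkkkkkkAkkkkkkv => vkkkkkkvAvkkkkkkv => vkkkkkkvkAkvkkkkkkv => vkkkkkkvkkAkkvkkkkkkv => vkkkkkkvkkkAkkkvkkkkkkv => vkkkkkkvkkkkAkkkkvkkkkkkv => vkkkkkkvkkkkkkkkvkkkkkkv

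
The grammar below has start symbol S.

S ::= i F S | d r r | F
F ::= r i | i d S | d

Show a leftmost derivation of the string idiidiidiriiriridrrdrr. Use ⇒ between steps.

S ⇒ F   [S ::= F]
F ⇒ idS   [F ::= i d S]
idS ⇒ idiFS   [S ::= i F S]
idiFS ⇒ idiidSS   [F ::= i d S]
idiidSS ⇒ idiidiFSS   [S ::= i F S]
idiidiFSS ⇒ idiidiidSSS   [F ::= i d S]
idiidiidSSS ⇒ idiidiidiFSSS   [S ::= i F S]
idiidiidiFSSS ⇒ idiidiidiriSSS   [F ::= r i]
idiidiidiriSSS ⇒ idiidiidiriiFSSS   [S ::= i F S]
idiidiidiriiFSSS ⇒ idiidiidiriiriSSS   [F ::= r i]
idiidiidiriiriSSS ⇒ idiidiidiriiriFSS   [S ::= F]
idiidiidiriiriFSS ⇒ idiidiidiriiririSS   [F ::= r i]
idiidiidiriiririSS ⇒ idiidiidiriiriridrrS   [S ::= d r r]
idiidiidiriiriridrrS ⇒ idiidiidiriiriridrrdrr   [S ::= d r r]

S ⇒ F ⇒ idS ⇒ idiFS ⇒ idiidSS ⇒ idiidiFSS ⇒ idiidiidSSS ⇒ idiidiidiFSSS ⇒ idiidiidiriSSS ⇒ idiidiidiriiFSSS ⇒ idiidiidiriiriSSS ⇒ idiidiidiriiriFSS ⇒ idiidiidiriiririSS ⇒ idiidiidiriiriridrrS ⇒ idiidiidiriiriridrrdrr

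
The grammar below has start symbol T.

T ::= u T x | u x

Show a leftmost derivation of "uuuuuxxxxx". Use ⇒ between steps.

T ⇒ uTx   [T ::= u T x]
uTx ⇒ uuTxx   [T ::= u T x]
uuTxx ⇒ uuuTxxx   [T ::= u T x]
uuuTxxx ⇒ uuuuTxxxx   [T ::= u T x]
uuuuTxxxx ⇒ uuuuuxxxxx   [T ::= u x]

T ⇒ uTx ⇒ uuTxx ⇒ uuuTxxx ⇒ uuuuTxxxx ⇒ uuuuuxxxxx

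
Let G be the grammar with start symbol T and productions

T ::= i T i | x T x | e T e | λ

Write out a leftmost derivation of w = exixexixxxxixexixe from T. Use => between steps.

T => eTe => exTxe => exiTixe => exixTxixe => exixeTexixe => exixexTxexixe => exixexiTixexixe => exixexixTxixexixe => exixexixxTxxixexixe => exixexixxxxixexixe

T => eTe   [T ::= e T e]
eTe => exTxe   [T ::= x T x]
exTxe => exiTixe   [T ::= i T i]
exiTixe => exixTxixe   [T ::= x T x]
exixTxixe => exixeTexixe   [T ::= e T e]
exixeTexixe => exixexTxexixe   [T ::= x T x]
exixexTxexixe => exixexiTixexixe   [T ::= i T i]
exixexiTixexixe => exixexixTxixexixe   [T ::= x T x]
exixexixTxixexixe => exixexixxTxxixexixe   [T ::= x T x]
exixexixxTxxixexixe => exixexixxxxixexixe   [T ::= λ]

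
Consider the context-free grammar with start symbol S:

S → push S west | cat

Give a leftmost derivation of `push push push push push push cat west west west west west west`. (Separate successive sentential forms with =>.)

S => push S west   [S → push S west]
push S west => push push S west west   [S → push S west]
push push S west west => push push push S west west west   [S → push S west]
push push push S west west west => push push push push S west west west west   [S → push S west]
push push push push S west west west west => push push push push push S west west west west west   [S → push S west]
push push push push push S west west west west west => push push push push push push S west west west west west west   [S → push S west]
push push push push push push S west west west west west west => push push push push push push cat west west west west west west   [S → cat]

S => push S west => push push S west west => push push push S west west west => push push push push S west west west west => push push push push push S west west west west west => push push push push push push S west west west west west west => push push push push push push cat west west west west west west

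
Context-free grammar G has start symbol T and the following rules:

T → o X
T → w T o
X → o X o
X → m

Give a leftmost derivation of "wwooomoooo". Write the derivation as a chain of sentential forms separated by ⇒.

T ⇒ wTo ⇒ wwToo ⇒ wwoXoo ⇒ wwooXooo ⇒ wwoooXoooo ⇒ wwooomoooo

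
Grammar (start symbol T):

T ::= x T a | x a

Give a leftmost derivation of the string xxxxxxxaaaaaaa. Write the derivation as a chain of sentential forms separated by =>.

T => xTa => xxTaa => xxxTaaa => xxxxTaaaa => xxxxxTaaaaa => xxxxxxTaaaaaa => xxxxxxxaaaaaaa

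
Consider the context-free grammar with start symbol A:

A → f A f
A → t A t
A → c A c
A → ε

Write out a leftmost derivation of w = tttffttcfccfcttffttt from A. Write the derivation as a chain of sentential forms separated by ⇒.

A ⇒ tAt ⇒ ttAtt ⇒ tttAttt ⇒ tttfAfttt ⇒ tttffAffttt ⇒ tttfftAtffttt ⇒ tttffttAttffttt ⇒ tttffttcActtffttt ⇒ tttffttcfAfcttffttt ⇒ tttffttcfcAcfcttffttt ⇒ tttffttcfccfcttffttt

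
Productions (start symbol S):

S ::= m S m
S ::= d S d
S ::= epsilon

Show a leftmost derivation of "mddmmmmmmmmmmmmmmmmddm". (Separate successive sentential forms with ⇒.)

S ⇒ mSm ⇒ mdSdm ⇒ mddSddm ⇒ mddmSmddm ⇒ mddmmSmmddm ⇒ mddmmmSmmmddm ⇒ mddmmmmSmmmmddm ⇒ mddmmmmmSmmmmmddm ⇒ mddmmmmmmSmmmmmmddm ⇒ mddmmmmmmmSmmmmmmmddm ⇒ mddmmmmmmmmSmmmmmmmmddm ⇒ mddmmmmmmmmmmmmmmmmddm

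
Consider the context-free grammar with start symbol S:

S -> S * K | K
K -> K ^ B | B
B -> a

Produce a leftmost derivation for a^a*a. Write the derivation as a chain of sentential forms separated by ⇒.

S ⇒ S*K ⇒ K*K ⇒ K^B*K ⇒ B^B*K ⇒ a^B*K ⇒ a^a*K ⇒ a^a*B ⇒ a^a*a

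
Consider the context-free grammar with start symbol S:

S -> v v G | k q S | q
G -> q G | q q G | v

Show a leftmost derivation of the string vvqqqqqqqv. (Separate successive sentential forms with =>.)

S=>vvG=>vvqG=>vvqqqG=>vvqqqqqG=>vvqqqqqqqG=>vvqqqqqqqv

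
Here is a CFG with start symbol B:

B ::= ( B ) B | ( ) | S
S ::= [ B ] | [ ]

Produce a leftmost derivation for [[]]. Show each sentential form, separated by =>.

B => S => [B] => [S] => [[]]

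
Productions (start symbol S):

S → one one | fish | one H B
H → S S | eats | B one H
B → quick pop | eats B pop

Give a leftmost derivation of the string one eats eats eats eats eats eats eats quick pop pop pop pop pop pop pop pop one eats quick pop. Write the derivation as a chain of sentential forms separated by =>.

S => one H B   [S → one H B]
one H B => one B one H B   [H → B one H]
one B one H B => one eats B pop one H B   [B → eats B pop]
one eats B pop one H B => one eats eats B pop pop one H B   [B → eats B pop]
one eats eats B pop pop one H B => one eats eats eats B pop pop pop one H B   [B → eats B pop]
one eats eats eats B pop pop pop one H B => one eats eats eats eats B pop pop pop pop one H B   [B → eats B pop]
one eats eats eats eats B pop pop pop pop one H B => one eats eats eats eats eats B pop pop pop pop pop one H B   [B → eats B pop]
one eats eats eats eats eats B pop pop pop pop pop one H B => one eats eats eats eats eats eats B pop pop pop pop pop pop one H B   [B → eats B pop]
one eats eats eats eats eats eats B pop pop pop pop pop pop one H B => one eats eats eats eats eats eats eats B pop pop pop pop pop pop pop one H B   [B → eats B pop]
one eats eats eats eats eats eats eats B pop pop pop pop pop pop pop one H B => one eats eats eats eats eats eats eats quick pop pop pop pop pop pop pop pop one H B   [B → quick pop]
one eats eats eats eats eats eats eats quick pop pop pop pop pop pop pop pop one H B => one eats eats eats eats eats eats eats quick pop pop pop pop pop pop pop pop one eats B   [H → eats]
one eats eats eats eats eats eats eats quick pop pop pop pop pop pop pop pop one eats B => one eats eats eats eats eats eats eats quick pop pop pop pop pop pop pop pop one eats quick pop   [B → quick pop]

S => one H B => one B one H B => one eats B pop one H B => one eats eats B pop pop one H B => one eats eats eats B pop pop pop one H B => one eats eats eats eats B pop pop pop pop one H B => one eats eats eats eats eats B pop pop pop pop pop one H B => one eats eats eats eats eats eats B pop pop pop pop pop pop one H B => one eats eats eats eats eats eats eats B pop pop pop pop pop pop pop one H B => one eats eats eats eats eats eats eats quick pop pop pop pop pop pop pop pop one H B => one eats eats eats eats eats eats eats quick pop pop pop pop pop pop pop pop one eats B => one eats eats eats eats eats eats eats quick pop pop pop pop pop pop pop pop one eats quick pop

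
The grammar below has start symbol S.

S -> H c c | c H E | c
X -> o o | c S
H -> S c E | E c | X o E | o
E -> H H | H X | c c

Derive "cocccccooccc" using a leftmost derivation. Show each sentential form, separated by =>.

S=>Hcc=>Eccc=>HXccc=>ScEXccc=>cHEcEXccc=>coEcEXccc=>cocccEXccc=>cocccccXccc=>cocccccooccc

S => Hcc   [S -> H c c]
Hcc => Eccc   [H -> E c]
Eccc => HXccc   [E -> H X]
HXccc => ScEXccc   [H -> S c E]
ScEXccc => cHEcEXccc   [S -> c H E]
cHEcEXccc => coEcEXccc   [H -> o]
coEcEXccc => cocccEXccc   [E -> c c]
cocccEXccc => cocccccXccc   [E -> c c]
cocccccXccc => cocccccooccc   [X -> o o]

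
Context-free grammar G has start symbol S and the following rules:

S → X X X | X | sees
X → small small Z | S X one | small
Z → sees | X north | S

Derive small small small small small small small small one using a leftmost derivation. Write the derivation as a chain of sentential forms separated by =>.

S => X   [S → X]
X => S X one   [X → S X one]
S X one => X X X X one   [S → X X X]
X X X X one => small small Z X X X one   [X → small small Z]
small small Z X X X one => small small S X X X one   [Z → S]
small small S X X X one => small small X X X X X X one   [S → X X X]
small small X X X X X X one => small small small X X X X X one   [X → small]
small small small X X X X X one => small small small small X X X X one   [X → small]
small small small small X X X X one => small small small small small X X X one   [X → small]
small small small small small X X X one => small small small small small small X X one   [X → small]
small small small small small small X X one => small small small small small small small X one   [X → small]
small small small small small small small X one => small small small small small small small small one   [X → small]

S => X => S X one => X X X X one => small small Z X X X one => small small S X X X one => small small X X X X X X one => small small small X X X X X one => small small small small X X X X one => small small small small small X X X one => small small small small small small X X one => small small small small small small small X one => small small small small small small small small one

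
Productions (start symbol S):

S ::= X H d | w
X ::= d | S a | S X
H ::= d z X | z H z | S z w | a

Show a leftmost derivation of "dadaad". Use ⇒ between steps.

S ⇒ XHd ⇒ SaHd ⇒ XHdaHd ⇒ dHdaHd ⇒ dadaHd ⇒ dadaad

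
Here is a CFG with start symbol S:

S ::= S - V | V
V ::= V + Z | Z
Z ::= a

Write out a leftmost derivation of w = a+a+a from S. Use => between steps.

S=>V=>V+Z=>V+Z+Z=>Z+Z+Z=>a+Z+Z=>a+a+Z=>a+a+a

S => V   [S ::= V]
V => V+Z   [V ::= V + Z]
V+Z => V+Z+Z   [V ::= V + Z]
V+Z+Z => Z+Z+Z   [V ::= Z]
Z+Z+Z => a+Z+Z   [Z ::= a]
a+Z+Z => a+a+Z   [Z ::= a]
a+a+Z => a+a+a   [Z ::= a]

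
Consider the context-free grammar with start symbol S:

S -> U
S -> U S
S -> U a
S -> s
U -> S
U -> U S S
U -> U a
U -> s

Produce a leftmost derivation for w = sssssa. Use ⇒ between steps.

S ⇒ U ⇒ Ua ⇒ USSa ⇒ USSSSa ⇒ sSSSSa ⇒ ssSSSa ⇒ sssSSa ⇒ ssssSa ⇒ sssssa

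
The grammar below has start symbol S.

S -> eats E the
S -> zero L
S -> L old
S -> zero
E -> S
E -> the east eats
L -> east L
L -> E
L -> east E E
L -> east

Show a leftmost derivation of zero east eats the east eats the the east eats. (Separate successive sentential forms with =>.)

S => zero L => zero east E E => zero east S E => zero east eats E the E => zero east eats the east eats the E => zero east eats the east eats the the east eats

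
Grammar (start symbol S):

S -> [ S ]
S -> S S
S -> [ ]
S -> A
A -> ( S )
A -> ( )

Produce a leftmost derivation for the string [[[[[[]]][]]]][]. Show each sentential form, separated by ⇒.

S ⇒ SS ⇒ [S]S ⇒ [[S]]S ⇒ [[[S]]]S ⇒ [[[SS]]]S ⇒ [[[[S]S]]]S ⇒ [[[[[S]]S]]]S ⇒ [[[[[[]]]S]]]S ⇒ [[[[[[]]][]]]]S ⇒ [[[[[[]]][]]]][]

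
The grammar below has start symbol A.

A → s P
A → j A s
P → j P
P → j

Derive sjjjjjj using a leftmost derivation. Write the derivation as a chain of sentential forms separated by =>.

A=>sP=>sjP=>sjjP=>sjjjP=>sjjjjP=>sjjjjjP=>sjjjjjj

A => sP   [A → s P]
sP => sjP   [P → j P]
sjP => sjjP   [P → j P]
sjjP => sjjjP   [P → j P]
sjjjP => sjjjjP   [P → j P]
sjjjjP => sjjjjjP   [P → j P]
sjjjjjP => sjjjjjj   [P → j]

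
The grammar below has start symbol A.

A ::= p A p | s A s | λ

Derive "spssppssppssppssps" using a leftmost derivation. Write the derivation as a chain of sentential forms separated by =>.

A => sAs   [A ::= s A s]
sAs => spAps   [A ::= p A p]
spAps => spsAsps   [A ::= s A s]
spsAsps => spssAssps   [A ::= s A s]
spssAssps => spsspApssps   [A ::= p A p]
spsspApssps => spssppAppssps   [A ::= p A p]
spssppAppssps => spssppsAsppssps   [A ::= s A s]
spssppsAsppssps => spssppssAssppssps   [A ::= s A s]
spssppssAssppssps => spssppsspApssppssps   [A ::= p A p]
spssppsspApssppssps => spssppssppssppssps   [A ::= λ]

A => sAs => spAps => spsAsps => spssAssps => spsspApssps => spssppAppssps => spssppsAsppssps => spssppssAssppssps => spssppsspApssppssps => spssppssppssppssps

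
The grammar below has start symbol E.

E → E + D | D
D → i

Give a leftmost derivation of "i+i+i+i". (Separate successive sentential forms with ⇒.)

E⇒E+D⇒E+D+D⇒E+D+D+D⇒D+D+D+D⇒i+D+D+D⇒i+i+D+D⇒i+i+i+D⇒i+i+i+i

E ⇒ E+D   [E → E + D]
E+D ⇒ E+D+D   [E → E + D]
E+D+D ⇒ E+D+D+D   [E → E + D]
E+D+D+D ⇒ D+D+D+D   [E → D]
D+D+D+D ⇒ i+D+D+D   [D → i]
i+D+D+D ⇒ i+i+D+D   [D → i]
i+i+D+D ⇒ i+i+i+D   [D → i]
i+i+i+D ⇒ i+i+i+i   [D → i]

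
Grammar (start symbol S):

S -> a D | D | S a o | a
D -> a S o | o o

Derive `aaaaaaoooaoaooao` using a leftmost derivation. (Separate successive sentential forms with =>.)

S => Sao => aDao => aaSoao => aaSaooao => aaSaoaooao => aaDaoaooao => aaaSoaoaooao => aaaDoaoaooao => aaaaSooaoaooao => aaaaSaoooaoaooao => aaaaaaoooaoaooao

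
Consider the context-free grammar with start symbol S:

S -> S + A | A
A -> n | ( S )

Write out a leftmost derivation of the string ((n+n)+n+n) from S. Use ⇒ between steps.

S ⇒ A   [S -> A]
A ⇒ (S)   [A -> ( S )]
(S) ⇒ (S+A)   [S -> S + A]
(S+A) ⇒ (S+A+A)   [S -> S + A]
(S+A+A) ⇒ (A+A+A)   [S -> A]
(A+A+A) ⇒ ((S)+A+A)   [A -> ( S )]
((S)+A+A) ⇒ ((S+A)+A+A)   [S -> S + A]
((S+A)+A+A) ⇒ ((A+A)+A+A)   [S -> A]
((A+A)+A+A) ⇒ ((n+A)+A+A)   [A -> n]
((n+A)+A+A) ⇒ ((n+n)+A+A)   [A -> n]
((n+n)+A+A) ⇒ ((n+n)+n+A)   [A -> n]
((n+n)+n+A) ⇒ ((n+n)+n+n)   [A -> n]

S ⇒ A ⇒ (S) ⇒ (S+A) ⇒ (S+A+A) ⇒ (A+A+A) ⇒ ((S)+A+A) ⇒ ((S+A)+A+A) ⇒ ((A+A)+A+A) ⇒ ((n+A)+A+A) ⇒ ((n+n)+A+A) ⇒ ((n+n)+n+A) ⇒ ((n+n)+n+n)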